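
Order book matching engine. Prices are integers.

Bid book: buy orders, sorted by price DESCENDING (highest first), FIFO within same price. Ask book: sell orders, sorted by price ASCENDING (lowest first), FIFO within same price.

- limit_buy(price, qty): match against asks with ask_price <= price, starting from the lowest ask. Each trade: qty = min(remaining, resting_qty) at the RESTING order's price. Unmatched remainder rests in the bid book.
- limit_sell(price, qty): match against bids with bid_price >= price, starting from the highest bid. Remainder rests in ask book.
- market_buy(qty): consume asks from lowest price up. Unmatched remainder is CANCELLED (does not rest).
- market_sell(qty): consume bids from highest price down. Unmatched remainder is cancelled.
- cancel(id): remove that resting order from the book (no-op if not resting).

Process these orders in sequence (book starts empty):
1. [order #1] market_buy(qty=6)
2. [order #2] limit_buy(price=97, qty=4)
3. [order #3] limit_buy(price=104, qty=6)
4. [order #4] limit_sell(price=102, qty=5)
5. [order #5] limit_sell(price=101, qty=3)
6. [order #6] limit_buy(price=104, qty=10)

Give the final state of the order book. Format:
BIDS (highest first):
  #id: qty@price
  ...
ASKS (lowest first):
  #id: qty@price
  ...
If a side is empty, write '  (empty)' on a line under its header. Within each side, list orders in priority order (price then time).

After op 1 [order #1] market_buy(qty=6): fills=none; bids=[-] asks=[-]
After op 2 [order #2] limit_buy(price=97, qty=4): fills=none; bids=[#2:4@97] asks=[-]
After op 3 [order #3] limit_buy(price=104, qty=6): fills=none; bids=[#3:6@104 #2:4@97] asks=[-]
After op 4 [order #4] limit_sell(price=102, qty=5): fills=#3x#4:5@104; bids=[#3:1@104 #2:4@97] asks=[-]
After op 5 [order #5] limit_sell(price=101, qty=3): fills=#3x#5:1@104; bids=[#2:4@97] asks=[#5:2@101]
After op 6 [order #6] limit_buy(price=104, qty=10): fills=#6x#5:2@101; bids=[#6:8@104 #2:4@97] asks=[-]

Answer: BIDS (highest first):
  #6: 8@104
  #2: 4@97
ASKS (lowest first):
  (empty)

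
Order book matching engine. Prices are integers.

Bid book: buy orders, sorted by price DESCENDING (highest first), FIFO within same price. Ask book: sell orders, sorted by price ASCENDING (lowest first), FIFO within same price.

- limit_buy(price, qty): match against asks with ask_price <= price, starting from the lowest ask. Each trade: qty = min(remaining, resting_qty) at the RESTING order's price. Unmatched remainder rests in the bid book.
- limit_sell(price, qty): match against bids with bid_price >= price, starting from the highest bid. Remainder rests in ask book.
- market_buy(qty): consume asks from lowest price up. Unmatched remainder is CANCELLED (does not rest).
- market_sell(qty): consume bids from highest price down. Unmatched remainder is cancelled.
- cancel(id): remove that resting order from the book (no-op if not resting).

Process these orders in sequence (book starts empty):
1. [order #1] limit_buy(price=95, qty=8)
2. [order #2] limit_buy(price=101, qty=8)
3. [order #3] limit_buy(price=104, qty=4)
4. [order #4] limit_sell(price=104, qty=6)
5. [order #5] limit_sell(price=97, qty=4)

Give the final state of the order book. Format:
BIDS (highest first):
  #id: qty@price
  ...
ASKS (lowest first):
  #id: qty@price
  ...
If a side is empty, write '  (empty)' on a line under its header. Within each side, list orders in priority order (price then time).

Answer: BIDS (highest first):
  #2: 4@101
  #1: 8@95
ASKS (lowest first):
  #4: 2@104

Derivation:
After op 1 [order #1] limit_buy(price=95, qty=8): fills=none; bids=[#1:8@95] asks=[-]
After op 2 [order #2] limit_buy(price=101, qty=8): fills=none; bids=[#2:8@101 #1:8@95] asks=[-]
After op 3 [order #3] limit_buy(price=104, qty=4): fills=none; bids=[#3:4@104 #2:8@101 #1:8@95] asks=[-]
After op 4 [order #4] limit_sell(price=104, qty=6): fills=#3x#4:4@104; bids=[#2:8@101 #1:8@95] asks=[#4:2@104]
After op 5 [order #5] limit_sell(price=97, qty=4): fills=#2x#5:4@101; bids=[#2:4@101 #1:8@95] asks=[#4:2@104]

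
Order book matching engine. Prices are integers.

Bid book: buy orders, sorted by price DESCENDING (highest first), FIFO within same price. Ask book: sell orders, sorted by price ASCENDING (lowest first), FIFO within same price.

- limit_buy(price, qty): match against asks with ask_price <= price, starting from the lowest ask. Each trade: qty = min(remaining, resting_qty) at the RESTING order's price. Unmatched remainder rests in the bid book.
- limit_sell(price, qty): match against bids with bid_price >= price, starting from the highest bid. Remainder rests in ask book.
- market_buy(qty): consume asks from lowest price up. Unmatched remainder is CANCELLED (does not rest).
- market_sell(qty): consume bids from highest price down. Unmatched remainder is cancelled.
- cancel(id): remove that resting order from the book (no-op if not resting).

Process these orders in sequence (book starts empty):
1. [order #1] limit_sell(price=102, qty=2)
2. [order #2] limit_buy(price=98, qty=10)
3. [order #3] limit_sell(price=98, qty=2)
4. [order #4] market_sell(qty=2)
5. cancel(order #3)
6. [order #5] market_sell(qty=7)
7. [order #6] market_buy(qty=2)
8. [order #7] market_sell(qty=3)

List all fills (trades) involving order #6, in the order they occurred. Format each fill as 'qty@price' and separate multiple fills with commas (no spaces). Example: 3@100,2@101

After op 1 [order #1] limit_sell(price=102, qty=2): fills=none; bids=[-] asks=[#1:2@102]
After op 2 [order #2] limit_buy(price=98, qty=10): fills=none; bids=[#2:10@98] asks=[#1:2@102]
After op 3 [order #3] limit_sell(price=98, qty=2): fills=#2x#3:2@98; bids=[#2:8@98] asks=[#1:2@102]
After op 4 [order #4] market_sell(qty=2): fills=#2x#4:2@98; bids=[#2:6@98] asks=[#1:2@102]
After op 5 cancel(order #3): fills=none; bids=[#2:6@98] asks=[#1:2@102]
After op 6 [order #5] market_sell(qty=7): fills=#2x#5:6@98; bids=[-] asks=[#1:2@102]
After op 7 [order #6] market_buy(qty=2): fills=#6x#1:2@102; bids=[-] asks=[-]
After op 8 [order #7] market_sell(qty=3): fills=none; bids=[-] asks=[-]

Answer: 2@102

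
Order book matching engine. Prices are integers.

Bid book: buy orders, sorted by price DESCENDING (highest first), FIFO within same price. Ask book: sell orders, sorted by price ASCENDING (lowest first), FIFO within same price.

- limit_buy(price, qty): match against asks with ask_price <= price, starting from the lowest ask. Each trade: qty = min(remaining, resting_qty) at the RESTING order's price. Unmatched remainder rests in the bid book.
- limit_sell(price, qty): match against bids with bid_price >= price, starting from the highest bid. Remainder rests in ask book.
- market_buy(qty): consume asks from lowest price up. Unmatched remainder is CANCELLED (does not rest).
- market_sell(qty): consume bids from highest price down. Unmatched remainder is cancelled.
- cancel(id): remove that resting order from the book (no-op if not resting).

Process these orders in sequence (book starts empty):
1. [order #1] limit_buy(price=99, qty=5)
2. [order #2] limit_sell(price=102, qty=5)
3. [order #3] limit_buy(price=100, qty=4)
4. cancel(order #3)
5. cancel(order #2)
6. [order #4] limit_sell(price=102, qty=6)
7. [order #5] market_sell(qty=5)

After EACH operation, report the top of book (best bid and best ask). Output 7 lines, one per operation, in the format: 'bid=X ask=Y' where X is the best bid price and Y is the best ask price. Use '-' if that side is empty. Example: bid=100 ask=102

After op 1 [order #1] limit_buy(price=99, qty=5): fills=none; bids=[#1:5@99] asks=[-]
After op 2 [order #2] limit_sell(price=102, qty=5): fills=none; bids=[#1:5@99] asks=[#2:5@102]
After op 3 [order #3] limit_buy(price=100, qty=4): fills=none; bids=[#3:4@100 #1:5@99] asks=[#2:5@102]
After op 4 cancel(order #3): fills=none; bids=[#1:5@99] asks=[#2:5@102]
After op 5 cancel(order #2): fills=none; bids=[#1:5@99] asks=[-]
After op 6 [order #4] limit_sell(price=102, qty=6): fills=none; bids=[#1:5@99] asks=[#4:6@102]
After op 7 [order #5] market_sell(qty=5): fills=#1x#5:5@99; bids=[-] asks=[#4:6@102]

Answer: bid=99 ask=-
bid=99 ask=102
bid=100 ask=102
bid=99 ask=102
bid=99 ask=-
bid=99 ask=102
bid=- ask=102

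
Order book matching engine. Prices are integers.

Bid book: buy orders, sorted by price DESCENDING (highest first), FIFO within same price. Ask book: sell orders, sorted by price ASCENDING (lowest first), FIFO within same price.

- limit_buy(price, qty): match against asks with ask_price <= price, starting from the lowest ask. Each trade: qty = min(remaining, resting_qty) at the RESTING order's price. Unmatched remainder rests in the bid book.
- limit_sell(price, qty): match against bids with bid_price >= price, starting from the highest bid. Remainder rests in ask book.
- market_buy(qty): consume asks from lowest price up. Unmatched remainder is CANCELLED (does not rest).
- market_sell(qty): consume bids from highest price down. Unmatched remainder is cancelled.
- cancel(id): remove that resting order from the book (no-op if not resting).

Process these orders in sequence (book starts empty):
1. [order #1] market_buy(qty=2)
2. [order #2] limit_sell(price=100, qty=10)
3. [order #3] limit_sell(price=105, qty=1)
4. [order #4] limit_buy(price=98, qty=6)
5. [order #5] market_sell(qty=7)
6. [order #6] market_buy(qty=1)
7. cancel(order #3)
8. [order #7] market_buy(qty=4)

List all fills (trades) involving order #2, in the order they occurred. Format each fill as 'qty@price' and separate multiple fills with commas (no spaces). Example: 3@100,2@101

After op 1 [order #1] market_buy(qty=2): fills=none; bids=[-] asks=[-]
After op 2 [order #2] limit_sell(price=100, qty=10): fills=none; bids=[-] asks=[#2:10@100]
After op 3 [order #3] limit_sell(price=105, qty=1): fills=none; bids=[-] asks=[#2:10@100 #3:1@105]
After op 4 [order #4] limit_buy(price=98, qty=6): fills=none; bids=[#4:6@98] asks=[#2:10@100 #3:1@105]
After op 5 [order #5] market_sell(qty=7): fills=#4x#5:6@98; bids=[-] asks=[#2:10@100 #3:1@105]
After op 6 [order #6] market_buy(qty=1): fills=#6x#2:1@100; bids=[-] asks=[#2:9@100 #3:1@105]
After op 7 cancel(order #3): fills=none; bids=[-] asks=[#2:9@100]
After op 8 [order #7] market_buy(qty=4): fills=#7x#2:4@100; bids=[-] asks=[#2:5@100]

Answer: 1@100,4@100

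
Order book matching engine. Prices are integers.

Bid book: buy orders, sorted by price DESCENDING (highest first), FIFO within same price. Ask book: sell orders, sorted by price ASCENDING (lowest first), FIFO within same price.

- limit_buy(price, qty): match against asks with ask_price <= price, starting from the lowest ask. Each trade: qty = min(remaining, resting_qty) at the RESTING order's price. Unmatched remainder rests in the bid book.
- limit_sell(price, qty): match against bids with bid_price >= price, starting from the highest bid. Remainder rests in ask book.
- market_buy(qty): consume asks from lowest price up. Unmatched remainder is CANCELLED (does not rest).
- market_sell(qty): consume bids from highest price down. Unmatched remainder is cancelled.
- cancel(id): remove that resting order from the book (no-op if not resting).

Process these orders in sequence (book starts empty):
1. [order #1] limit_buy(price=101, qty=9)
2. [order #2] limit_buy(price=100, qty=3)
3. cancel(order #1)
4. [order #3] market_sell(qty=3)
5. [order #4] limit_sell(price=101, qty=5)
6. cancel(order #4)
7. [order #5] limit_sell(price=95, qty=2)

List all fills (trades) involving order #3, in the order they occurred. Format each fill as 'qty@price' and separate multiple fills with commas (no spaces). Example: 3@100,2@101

After op 1 [order #1] limit_buy(price=101, qty=9): fills=none; bids=[#1:9@101] asks=[-]
After op 2 [order #2] limit_buy(price=100, qty=3): fills=none; bids=[#1:9@101 #2:3@100] asks=[-]
After op 3 cancel(order #1): fills=none; bids=[#2:3@100] asks=[-]
After op 4 [order #3] market_sell(qty=3): fills=#2x#3:3@100; bids=[-] asks=[-]
After op 5 [order #4] limit_sell(price=101, qty=5): fills=none; bids=[-] asks=[#4:5@101]
After op 6 cancel(order #4): fills=none; bids=[-] asks=[-]
After op 7 [order #5] limit_sell(price=95, qty=2): fills=none; bids=[-] asks=[#5:2@95]

Answer: 3@100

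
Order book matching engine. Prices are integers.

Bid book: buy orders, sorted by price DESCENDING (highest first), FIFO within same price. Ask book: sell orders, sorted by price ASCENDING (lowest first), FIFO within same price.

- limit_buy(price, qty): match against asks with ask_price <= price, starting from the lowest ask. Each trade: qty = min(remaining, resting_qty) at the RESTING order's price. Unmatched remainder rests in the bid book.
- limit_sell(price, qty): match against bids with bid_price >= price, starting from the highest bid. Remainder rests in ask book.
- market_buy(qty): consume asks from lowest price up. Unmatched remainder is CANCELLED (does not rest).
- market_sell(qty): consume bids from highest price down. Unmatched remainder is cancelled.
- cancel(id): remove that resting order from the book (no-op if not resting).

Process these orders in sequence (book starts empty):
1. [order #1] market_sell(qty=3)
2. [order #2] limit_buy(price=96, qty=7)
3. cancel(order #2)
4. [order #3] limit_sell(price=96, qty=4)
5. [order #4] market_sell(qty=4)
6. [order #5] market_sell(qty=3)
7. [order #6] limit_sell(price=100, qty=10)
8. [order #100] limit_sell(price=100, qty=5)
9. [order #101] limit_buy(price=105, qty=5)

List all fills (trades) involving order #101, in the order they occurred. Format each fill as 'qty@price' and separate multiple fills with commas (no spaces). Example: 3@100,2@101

Answer: 4@96,1@100

Derivation:
After op 1 [order #1] market_sell(qty=3): fills=none; bids=[-] asks=[-]
After op 2 [order #2] limit_buy(price=96, qty=7): fills=none; bids=[#2:7@96] asks=[-]
After op 3 cancel(order #2): fills=none; bids=[-] asks=[-]
After op 4 [order #3] limit_sell(price=96, qty=4): fills=none; bids=[-] asks=[#3:4@96]
After op 5 [order #4] market_sell(qty=4): fills=none; bids=[-] asks=[#3:4@96]
After op 6 [order #5] market_sell(qty=3): fills=none; bids=[-] asks=[#3:4@96]
After op 7 [order #6] limit_sell(price=100, qty=10): fills=none; bids=[-] asks=[#3:4@96 #6:10@100]
After op 8 [order #100] limit_sell(price=100, qty=5): fills=none; bids=[-] asks=[#3:4@96 #6:10@100 #100:5@100]
After op 9 [order #101] limit_buy(price=105, qty=5): fills=#101x#3:4@96 #101x#6:1@100; bids=[-] asks=[#6:9@100 #100:5@100]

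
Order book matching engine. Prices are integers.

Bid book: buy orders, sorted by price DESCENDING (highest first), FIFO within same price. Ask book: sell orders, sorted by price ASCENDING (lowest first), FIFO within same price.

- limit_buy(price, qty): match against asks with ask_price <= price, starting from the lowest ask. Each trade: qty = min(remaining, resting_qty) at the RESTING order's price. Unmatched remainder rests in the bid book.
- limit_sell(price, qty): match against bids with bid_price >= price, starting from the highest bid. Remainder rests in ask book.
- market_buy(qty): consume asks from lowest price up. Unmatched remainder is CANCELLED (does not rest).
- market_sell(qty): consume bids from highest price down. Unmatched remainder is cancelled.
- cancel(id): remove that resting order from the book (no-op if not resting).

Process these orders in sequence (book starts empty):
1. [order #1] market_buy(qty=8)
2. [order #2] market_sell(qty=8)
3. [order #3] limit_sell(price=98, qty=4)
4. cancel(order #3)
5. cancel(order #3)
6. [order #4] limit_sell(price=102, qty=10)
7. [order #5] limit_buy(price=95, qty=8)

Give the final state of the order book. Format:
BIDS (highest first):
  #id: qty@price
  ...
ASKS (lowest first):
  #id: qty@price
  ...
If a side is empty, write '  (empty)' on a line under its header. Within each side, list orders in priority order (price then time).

After op 1 [order #1] market_buy(qty=8): fills=none; bids=[-] asks=[-]
After op 2 [order #2] market_sell(qty=8): fills=none; bids=[-] asks=[-]
After op 3 [order #3] limit_sell(price=98, qty=4): fills=none; bids=[-] asks=[#3:4@98]
After op 4 cancel(order #3): fills=none; bids=[-] asks=[-]
After op 5 cancel(order #3): fills=none; bids=[-] asks=[-]
After op 6 [order #4] limit_sell(price=102, qty=10): fills=none; bids=[-] asks=[#4:10@102]
After op 7 [order #5] limit_buy(price=95, qty=8): fills=none; bids=[#5:8@95] asks=[#4:10@102]

Answer: BIDS (highest first):
  #5: 8@95
ASKS (lowest first):
  #4: 10@102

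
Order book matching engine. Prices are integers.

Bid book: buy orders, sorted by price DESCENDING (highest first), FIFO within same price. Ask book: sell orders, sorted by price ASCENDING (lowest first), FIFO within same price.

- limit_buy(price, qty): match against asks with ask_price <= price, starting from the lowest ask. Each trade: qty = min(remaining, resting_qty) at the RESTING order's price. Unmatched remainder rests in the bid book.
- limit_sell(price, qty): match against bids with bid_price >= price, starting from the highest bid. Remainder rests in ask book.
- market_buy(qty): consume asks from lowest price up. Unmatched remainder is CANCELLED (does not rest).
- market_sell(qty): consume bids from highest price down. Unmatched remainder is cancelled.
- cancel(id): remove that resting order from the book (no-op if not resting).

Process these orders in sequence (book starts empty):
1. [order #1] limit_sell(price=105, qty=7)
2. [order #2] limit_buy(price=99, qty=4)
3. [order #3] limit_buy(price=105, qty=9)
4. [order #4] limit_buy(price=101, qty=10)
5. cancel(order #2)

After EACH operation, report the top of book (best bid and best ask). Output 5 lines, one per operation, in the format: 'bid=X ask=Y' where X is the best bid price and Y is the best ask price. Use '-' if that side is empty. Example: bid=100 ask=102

After op 1 [order #1] limit_sell(price=105, qty=7): fills=none; bids=[-] asks=[#1:7@105]
After op 2 [order #2] limit_buy(price=99, qty=4): fills=none; bids=[#2:4@99] asks=[#1:7@105]
After op 3 [order #3] limit_buy(price=105, qty=9): fills=#3x#1:7@105; bids=[#3:2@105 #2:4@99] asks=[-]
After op 4 [order #4] limit_buy(price=101, qty=10): fills=none; bids=[#3:2@105 #4:10@101 #2:4@99] asks=[-]
After op 5 cancel(order #2): fills=none; bids=[#3:2@105 #4:10@101] asks=[-]

Answer: bid=- ask=105
bid=99 ask=105
bid=105 ask=-
bid=105 ask=-
bid=105 ask=-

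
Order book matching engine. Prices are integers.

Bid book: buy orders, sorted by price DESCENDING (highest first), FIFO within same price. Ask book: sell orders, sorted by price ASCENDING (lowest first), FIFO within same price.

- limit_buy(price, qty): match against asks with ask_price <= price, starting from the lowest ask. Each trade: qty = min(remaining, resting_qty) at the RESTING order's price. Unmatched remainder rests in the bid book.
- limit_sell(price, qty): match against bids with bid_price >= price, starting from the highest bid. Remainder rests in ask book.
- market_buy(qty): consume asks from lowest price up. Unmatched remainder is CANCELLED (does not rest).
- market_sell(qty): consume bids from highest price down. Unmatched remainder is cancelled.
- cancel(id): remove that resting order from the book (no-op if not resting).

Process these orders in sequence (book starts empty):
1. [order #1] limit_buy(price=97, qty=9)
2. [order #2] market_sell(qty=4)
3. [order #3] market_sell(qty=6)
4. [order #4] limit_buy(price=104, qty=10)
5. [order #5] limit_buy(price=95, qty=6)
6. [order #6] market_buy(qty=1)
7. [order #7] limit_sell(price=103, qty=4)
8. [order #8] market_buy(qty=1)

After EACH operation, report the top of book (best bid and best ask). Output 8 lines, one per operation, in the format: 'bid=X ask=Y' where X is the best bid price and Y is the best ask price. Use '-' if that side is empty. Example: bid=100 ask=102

After op 1 [order #1] limit_buy(price=97, qty=9): fills=none; bids=[#1:9@97] asks=[-]
After op 2 [order #2] market_sell(qty=4): fills=#1x#2:4@97; bids=[#1:5@97] asks=[-]
After op 3 [order #3] market_sell(qty=6): fills=#1x#3:5@97; bids=[-] asks=[-]
After op 4 [order #4] limit_buy(price=104, qty=10): fills=none; bids=[#4:10@104] asks=[-]
After op 5 [order #5] limit_buy(price=95, qty=6): fills=none; bids=[#4:10@104 #5:6@95] asks=[-]
After op 6 [order #6] market_buy(qty=1): fills=none; bids=[#4:10@104 #5:6@95] asks=[-]
After op 7 [order #7] limit_sell(price=103, qty=4): fills=#4x#7:4@104; bids=[#4:6@104 #5:6@95] asks=[-]
After op 8 [order #8] market_buy(qty=1): fills=none; bids=[#4:6@104 #5:6@95] asks=[-]

Answer: bid=97 ask=-
bid=97 ask=-
bid=- ask=-
bid=104 ask=-
bid=104 ask=-
bid=104 ask=-
bid=104 ask=-
bid=104 ask=-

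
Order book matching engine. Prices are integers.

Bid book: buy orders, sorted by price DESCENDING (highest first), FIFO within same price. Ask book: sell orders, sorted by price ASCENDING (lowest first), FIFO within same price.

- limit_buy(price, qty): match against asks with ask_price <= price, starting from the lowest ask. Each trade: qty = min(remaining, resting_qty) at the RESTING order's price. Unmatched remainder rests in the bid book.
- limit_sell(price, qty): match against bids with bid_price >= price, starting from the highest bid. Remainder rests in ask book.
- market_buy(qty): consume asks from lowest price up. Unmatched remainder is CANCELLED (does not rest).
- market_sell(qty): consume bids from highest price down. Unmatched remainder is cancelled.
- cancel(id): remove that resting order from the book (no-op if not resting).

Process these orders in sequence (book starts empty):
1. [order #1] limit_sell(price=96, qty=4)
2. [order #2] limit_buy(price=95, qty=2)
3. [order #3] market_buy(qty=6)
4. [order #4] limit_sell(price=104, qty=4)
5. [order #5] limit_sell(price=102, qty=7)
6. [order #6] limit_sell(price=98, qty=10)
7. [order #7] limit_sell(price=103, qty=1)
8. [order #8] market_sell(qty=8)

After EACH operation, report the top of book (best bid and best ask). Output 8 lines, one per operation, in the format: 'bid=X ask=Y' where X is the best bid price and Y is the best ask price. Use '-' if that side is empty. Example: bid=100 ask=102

After op 1 [order #1] limit_sell(price=96, qty=4): fills=none; bids=[-] asks=[#1:4@96]
After op 2 [order #2] limit_buy(price=95, qty=2): fills=none; bids=[#2:2@95] asks=[#1:4@96]
After op 3 [order #3] market_buy(qty=6): fills=#3x#1:4@96; bids=[#2:2@95] asks=[-]
After op 4 [order #4] limit_sell(price=104, qty=4): fills=none; bids=[#2:2@95] asks=[#4:4@104]
After op 5 [order #5] limit_sell(price=102, qty=7): fills=none; bids=[#2:2@95] asks=[#5:7@102 #4:4@104]
After op 6 [order #6] limit_sell(price=98, qty=10): fills=none; bids=[#2:2@95] asks=[#6:10@98 #5:7@102 #4:4@104]
After op 7 [order #7] limit_sell(price=103, qty=1): fills=none; bids=[#2:2@95] asks=[#6:10@98 #5:7@102 #7:1@103 #4:4@104]
After op 8 [order #8] market_sell(qty=8): fills=#2x#8:2@95; bids=[-] asks=[#6:10@98 #5:7@102 #7:1@103 #4:4@104]

Answer: bid=- ask=96
bid=95 ask=96
bid=95 ask=-
bid=95 ask=104
bid=95 ask=102
bid=95 ask=98
bid=95 ask=98
bid=- ask=98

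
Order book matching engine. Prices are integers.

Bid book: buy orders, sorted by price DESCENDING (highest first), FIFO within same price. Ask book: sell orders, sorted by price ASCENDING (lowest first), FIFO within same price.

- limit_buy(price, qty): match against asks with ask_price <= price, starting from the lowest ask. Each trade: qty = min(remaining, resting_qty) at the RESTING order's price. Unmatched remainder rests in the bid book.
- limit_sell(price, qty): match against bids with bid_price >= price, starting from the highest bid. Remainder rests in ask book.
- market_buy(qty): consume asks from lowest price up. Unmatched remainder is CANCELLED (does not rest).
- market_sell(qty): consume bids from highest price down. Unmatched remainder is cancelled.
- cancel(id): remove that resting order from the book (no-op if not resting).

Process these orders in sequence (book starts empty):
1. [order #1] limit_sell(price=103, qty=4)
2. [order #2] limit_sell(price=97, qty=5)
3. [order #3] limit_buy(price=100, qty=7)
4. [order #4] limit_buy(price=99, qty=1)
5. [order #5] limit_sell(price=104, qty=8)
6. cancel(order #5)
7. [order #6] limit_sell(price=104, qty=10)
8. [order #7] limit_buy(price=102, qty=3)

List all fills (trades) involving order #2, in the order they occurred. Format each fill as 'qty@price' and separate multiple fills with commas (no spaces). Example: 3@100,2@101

Answer: 5@97

Derivation:
After op 1 [order #1] limit_sell(price=103, qty=4): fills=none; bids=[-] asks=[#1:4@103]
After op 2 [order #2] limit_sell(price=97, qty=5): fills=none; bids=[-] asks=[#2:5@97 #1:4@103]
After op 3 [order #3] limit_buy(price=100, qty=7): fills=#3x#2:5@97; bids=[#3:2@100] asks=[#1:4@103]
After op 4 [order #4] limit_buy(price=99, qty=1): fills=none; bids=[#3:2@100 #4:1@99] asks=[#1:4@103]
After op 5 [order #5] limit_sell(price=104, qty=8): fills=none; bids=[#3:2@100 #4:1@99] asks=[#1:4@103 #5:8@104]
After op 6 cancel(order #5): fills=none; bids=[#3:2@100 #4:1@99] asks=[#1:4@103]
After op 7 [order #6] limit_sell(price=104, qty=10): fills=none; bids=[#3:2@100 #4:1@99] asks=[#1:4@103 #6:10@104]
After op 8 [order #7] limit_buy(price=102, qty=3): fills=none; bids=[#7:3@102 #3:2@100 #4:1@99] asks=[#1:4@103 #6:10@104]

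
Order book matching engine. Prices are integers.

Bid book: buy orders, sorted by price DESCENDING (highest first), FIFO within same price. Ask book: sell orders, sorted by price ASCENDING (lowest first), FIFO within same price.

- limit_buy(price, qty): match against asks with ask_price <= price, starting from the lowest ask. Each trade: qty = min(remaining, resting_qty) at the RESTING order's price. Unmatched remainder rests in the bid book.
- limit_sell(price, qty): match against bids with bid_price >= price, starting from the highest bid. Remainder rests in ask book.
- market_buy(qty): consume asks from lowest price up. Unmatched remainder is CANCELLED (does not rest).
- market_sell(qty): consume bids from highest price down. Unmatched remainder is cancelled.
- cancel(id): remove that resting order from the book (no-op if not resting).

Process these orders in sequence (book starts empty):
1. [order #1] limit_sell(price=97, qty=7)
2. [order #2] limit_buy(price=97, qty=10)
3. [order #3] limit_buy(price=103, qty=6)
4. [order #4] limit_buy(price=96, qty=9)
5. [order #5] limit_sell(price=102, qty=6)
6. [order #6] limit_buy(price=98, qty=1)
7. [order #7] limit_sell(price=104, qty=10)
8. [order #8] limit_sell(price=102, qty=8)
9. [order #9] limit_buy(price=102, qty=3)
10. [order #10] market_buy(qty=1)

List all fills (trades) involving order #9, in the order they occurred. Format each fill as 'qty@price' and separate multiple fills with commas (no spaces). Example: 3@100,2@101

Answer: 3@102

Derivation:
After op 1 [order #1] limit_sell(price=97, qty=7): fills=none; bids=[-] asks=[#1:7@97]
After op 2 [order #2] limit_buy(price=97, qty=10): fills=#2x#1:7@97; bids=[#2:3@97] asks=[-]
After op 3 [order #3] limit_buy(price=103, qty=6): fills=none; bids=[#3:6@103 #2:3@97] asks=[-]
After op 4 [order #4] limit_buy(price=96, qty=9): fills=none; bids=[#3:6@103 #2:3@97 #4:9@96] asks=[-]
After op 5 [order #5] limit_sell(price=102, qty=6): fills=#3x#5:6@103; bids=[#2:3@97 #4:9@96] asks=[-]
After op 6 [order #6] limit_buy(price=98, qty=1): fills=none; bids=[#6:1@98 #2:3@97 #4:9@96] asks=[-]
After op 7 [order #7] limit_sell(price=104, qty=10): fills=none; bids=[#6:1@98 #2:3@97 #4:9@96] asks=[#7:10@104]
After op 8 [order #8] limit_sell(price=102, qty=8): fills=none; bids=[#6:1@98 #2:3@97 #4:9@96] asks=[#8:8@102 #7:10@104]
After op 9 [order #9] limit_buy(price=102, qty=3): fills=#9x#8:3@102; bids=[#6:1@98 #2:3@97 #4:9@96] asks=[#8:5@102 #7:10@104]
After op 10 [order #10] market_buy(qty=1): fills=#10x#8:1@102; bids=[#6:1@98 #2:3@97 #4:9@96] asks=[#8:4@102 #7:10@104]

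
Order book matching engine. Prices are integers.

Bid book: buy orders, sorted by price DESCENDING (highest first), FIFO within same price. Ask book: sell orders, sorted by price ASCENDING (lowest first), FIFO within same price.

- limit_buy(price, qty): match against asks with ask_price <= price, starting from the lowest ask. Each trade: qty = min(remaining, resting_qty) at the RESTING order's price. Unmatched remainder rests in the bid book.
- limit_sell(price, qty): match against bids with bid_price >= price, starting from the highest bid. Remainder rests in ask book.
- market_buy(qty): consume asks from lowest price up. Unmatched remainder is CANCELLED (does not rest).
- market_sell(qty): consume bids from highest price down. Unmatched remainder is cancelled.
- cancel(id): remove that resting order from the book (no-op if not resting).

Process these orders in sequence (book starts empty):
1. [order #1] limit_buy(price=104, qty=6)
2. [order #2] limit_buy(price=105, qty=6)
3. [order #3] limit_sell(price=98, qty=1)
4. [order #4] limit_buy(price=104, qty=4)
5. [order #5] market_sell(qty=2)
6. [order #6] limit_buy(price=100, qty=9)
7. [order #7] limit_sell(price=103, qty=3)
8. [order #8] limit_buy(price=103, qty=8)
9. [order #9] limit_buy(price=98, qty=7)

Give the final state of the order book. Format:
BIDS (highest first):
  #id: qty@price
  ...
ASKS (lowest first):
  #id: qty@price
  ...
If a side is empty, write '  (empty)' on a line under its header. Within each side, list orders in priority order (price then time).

Answer: BIDS (highest first):
  #1: 6@104
  #4: 4@104
  #8: 8@103
  #6: 9@100
  #9: 7@98
ASKS (lowest first):
  (empty)

Derivation:
After op 1 [order #1] limit_buy(price=104, qty=6): fills=none; bids=[#1:6@104] asks=[-]
After op 2 [order #2] limit_buy(price=105, qty=6): fills=none; bids=[#2:6@105 #1:6@104] asks=[-]
After op 3 [order #3] limit_sell(price=98, qty=1): fills=#2x#3:1@105; bids=[#2:5@105 #1:6@104] asks=[-]
After op 4 [order #4] limit_buy(price=104, qty=4): fills=none; bids=[#2:5@105 #1:6@104 #4:4@104] asks=[-]
After op 5 [order #5] market_sell(qty=2): fills=#2x#5:2@105; bids=[#2:3@105 #1:6@104 #4:4@104] asks=[-]
After op 6 [order #6] limit_buy(price=100, qty=9): fills=none; bids=[#2:3@105 #1:6@104 #4:4@104 #6:9@100] asks=[-]
After op 7 [order #7] limit_sell(price=103, qty=3): fills=#2x#7:3@105; bids=[#1:6@104 #4:4@104 #6:9@100] asks=[-]
After op 8 [order #8] limit_buy(price=103, qty=8): fills=none; bids=[#1:6@104 #4:4@104 #8:8@103 #6:9@100] asks=[-]
After op 9 [order #9] limit_buy(price=98, qty=7): fills=none; bids=[#1:6@104 #4:4@104 #8:8@103 #6:9@100 #9:7@98] asks=[-]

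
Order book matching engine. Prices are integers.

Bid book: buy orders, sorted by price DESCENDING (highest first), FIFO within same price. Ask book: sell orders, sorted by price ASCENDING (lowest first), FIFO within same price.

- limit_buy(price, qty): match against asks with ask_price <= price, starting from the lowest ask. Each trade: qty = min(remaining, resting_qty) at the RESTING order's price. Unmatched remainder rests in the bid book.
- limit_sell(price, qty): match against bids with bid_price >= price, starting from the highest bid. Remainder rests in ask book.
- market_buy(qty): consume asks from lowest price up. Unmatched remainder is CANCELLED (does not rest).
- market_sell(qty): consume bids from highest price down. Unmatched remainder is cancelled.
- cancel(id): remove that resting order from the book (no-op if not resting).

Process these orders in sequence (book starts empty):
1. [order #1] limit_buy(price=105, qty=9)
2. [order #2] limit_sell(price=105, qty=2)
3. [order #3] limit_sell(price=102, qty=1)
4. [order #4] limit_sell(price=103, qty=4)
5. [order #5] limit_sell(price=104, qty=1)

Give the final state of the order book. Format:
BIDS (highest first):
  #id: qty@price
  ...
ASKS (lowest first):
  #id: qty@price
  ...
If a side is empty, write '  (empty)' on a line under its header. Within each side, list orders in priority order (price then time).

Answer: BIDS (highest first):
  #1: 1@105
ASKS (lowest first):
  (empty)

Derivation:
After op 1 [order #1] limit_buy(price=105, qty=9): fills=none; bids=[#1:9@105] asks=[-]
After op 2 [order #2] limit_sell(price=105, qty=2): fills=#1x#2:2@105; bids=[#1:7@105] asks=[-]
After op 3 [order #3] limit_sell(price=102, qty=1): fills=#1x#3:1@105; bids=[#1:6@105] asks=[-]
After op 4 [order #4] limit_sell(price=103, qty=4): fills=#1x#4:4@105; bids=[#1:2@105] asks=[-]
After op 5 [order #5] limit_sell(price=104, qty=1): fills=#1x#5:1@105; bids=[#1:1@105] asks=[-]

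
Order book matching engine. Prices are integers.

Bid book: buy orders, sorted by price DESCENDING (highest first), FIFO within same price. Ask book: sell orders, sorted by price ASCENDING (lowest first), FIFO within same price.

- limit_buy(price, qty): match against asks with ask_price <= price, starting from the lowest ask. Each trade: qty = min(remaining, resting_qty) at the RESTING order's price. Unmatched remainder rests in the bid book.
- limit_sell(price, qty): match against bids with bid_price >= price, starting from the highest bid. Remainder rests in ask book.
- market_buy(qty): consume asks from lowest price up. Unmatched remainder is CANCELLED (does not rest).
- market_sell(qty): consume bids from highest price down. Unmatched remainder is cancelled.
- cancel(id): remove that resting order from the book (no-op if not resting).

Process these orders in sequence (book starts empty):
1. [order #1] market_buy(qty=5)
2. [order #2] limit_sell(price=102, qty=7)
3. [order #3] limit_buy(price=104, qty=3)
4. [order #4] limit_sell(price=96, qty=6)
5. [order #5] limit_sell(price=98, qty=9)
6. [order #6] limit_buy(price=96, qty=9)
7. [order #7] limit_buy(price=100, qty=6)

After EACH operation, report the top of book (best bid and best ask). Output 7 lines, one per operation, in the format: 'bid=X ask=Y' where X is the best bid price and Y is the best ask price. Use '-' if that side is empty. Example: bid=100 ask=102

After op 1 [order #1] market_buy(qty=5): fills=none; bids=[-] asks=[-]
After op 2 [order #2] limit_sell(price=102, qty=7): fills=none; bids=[-] asks=[#2:7@102]
After op 3 [order #3] limit_buy(price=104, qty=3): fills=#3x#2:3@102; bids=[-] asks=[#2:4@102]
After op 4 [order #4] limit_sell(price=96, qty=6): fills=none; bids=[-] asks=[#4:6@96 #2:4@102]
After op 5 [order #5] limit_sell(price=98, qty=9): fills=none; bids=[-] asks=[#4:6@96 #5:9@98 #2:4@102]
After op 6 [order #6] limit_buy(price=96, qty=9): fills=#6x#4:6@96; bids=[#6:3@96] asks=[#5:9@98 #2:4@102]
After op 7 [order #7] limit_buy(price=100, qty=6): fills=#7x#5:6@98; bids=[#6:3@96] asks=[#5:3@98 #2:4@102]

Answer: bid=- ask=-
bid=- ask=102
bid=- ask=102
bid=- ask=96
bid=- ask=96
bid=96 ask=98
bid=96 ask=98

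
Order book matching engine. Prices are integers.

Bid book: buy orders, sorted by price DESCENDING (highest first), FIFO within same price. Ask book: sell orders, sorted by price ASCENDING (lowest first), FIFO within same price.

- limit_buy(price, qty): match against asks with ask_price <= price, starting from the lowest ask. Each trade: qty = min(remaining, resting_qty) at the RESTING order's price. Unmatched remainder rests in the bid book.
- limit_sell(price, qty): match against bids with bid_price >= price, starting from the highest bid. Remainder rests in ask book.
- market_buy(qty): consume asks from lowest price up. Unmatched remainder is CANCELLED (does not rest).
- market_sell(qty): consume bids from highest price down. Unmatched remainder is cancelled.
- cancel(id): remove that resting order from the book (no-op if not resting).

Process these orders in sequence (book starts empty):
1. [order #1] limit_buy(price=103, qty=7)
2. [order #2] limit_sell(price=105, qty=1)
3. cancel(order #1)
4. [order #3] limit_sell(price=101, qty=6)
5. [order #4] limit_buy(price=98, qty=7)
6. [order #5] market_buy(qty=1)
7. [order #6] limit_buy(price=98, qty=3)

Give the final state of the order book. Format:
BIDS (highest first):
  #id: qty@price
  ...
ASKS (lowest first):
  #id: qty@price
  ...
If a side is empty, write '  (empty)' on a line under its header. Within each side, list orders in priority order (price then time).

After op 1 [order #1] limit_buy(price=103, qty=7): fills=none; bids=[#1:7@103] asks=[-]
After op 2 [order #2] limit_sell(price=105, qty=1): fills=none; bids=[#1:7@103] asks=[#2:1@105]
After op 3 cancel(order #1): fills=none; bids=[-] asks=[#2:1@105]
After op 4 [order #3] limit_sell(price=101, qty=6): fills=none; bids=[-] asks=[#3:6@101 #2:1@105]
After op 5 [order #4] limit_buy(price=98, qty=7): fills=none; bids=[#4:7@98] asks=[#3:6@101 #2:1@105]
After op 6 [order #5] market_buy(qty=1): fills=#5x#3:1@101; bids=[#4:7@98] asks=[#3:5@101 #2:1@105]
After op 7 [order #6] limit_buy(price=98, qty=3): fills=none; bids=[#4:7@98 #6:3@98] asks=[#3:5@101 #2:1@105]

Answer: BIDS (highest first):
  #4: 7@98
  #6: 3@98
ASKS (lowest first):
  #3: 5@101
  #2: 1@105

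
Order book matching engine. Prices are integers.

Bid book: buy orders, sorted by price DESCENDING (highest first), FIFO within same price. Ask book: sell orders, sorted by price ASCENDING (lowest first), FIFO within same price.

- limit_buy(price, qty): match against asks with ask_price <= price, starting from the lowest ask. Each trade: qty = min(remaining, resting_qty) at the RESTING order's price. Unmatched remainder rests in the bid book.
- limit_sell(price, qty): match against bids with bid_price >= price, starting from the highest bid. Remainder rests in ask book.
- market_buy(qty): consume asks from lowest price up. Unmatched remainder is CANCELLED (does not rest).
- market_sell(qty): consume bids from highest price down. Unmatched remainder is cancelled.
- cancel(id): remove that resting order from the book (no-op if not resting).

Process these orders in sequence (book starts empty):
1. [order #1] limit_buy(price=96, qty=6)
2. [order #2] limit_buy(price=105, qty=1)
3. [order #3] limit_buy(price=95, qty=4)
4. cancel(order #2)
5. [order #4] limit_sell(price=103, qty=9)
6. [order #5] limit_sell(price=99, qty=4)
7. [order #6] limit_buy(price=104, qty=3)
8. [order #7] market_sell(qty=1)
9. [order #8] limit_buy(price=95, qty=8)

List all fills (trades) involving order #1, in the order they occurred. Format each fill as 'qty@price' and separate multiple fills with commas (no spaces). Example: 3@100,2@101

After op 1 [order #1] limit_buy(price=96, qty=6): fills=none; bids=[#1:6@96] asks=[-]
After op 2 [order #2] limit_buy(price=105, qty=1): fills=none; bids=[#2:1@105 #1:6@96] asks=[-]
After op 3 [order #3] limit_buy(price=95, qty=4): fills=none; bids=[#2:1@105 #1:6@96 #3:4@95] asks=[-]
After op 4 cancel(order #2): fills=none; bids=[#1:6@96 #3:4@95] asks=[-]
After op 5 [order #4] limit_sell(price=103, qty=9): fills=none; bids=[#1:6@96 #3:4@95] asks=[#4:9@103]
After op 6 [order #5] limit_sell(price=99, qty=4): fills=none; bids=[#1:6@96 #3:4@95] asks=[#5:4@99 #4:9@103]
After op 7 [order #6] limit_buy(price=104, qty=3): fills=#6x#5:3@99; bids=[#1:6@96 #3:4@95] asks=[#5:1@99 #4:9@103]
After op 8 [order #7] market_sell(qty=1): fills=#1x#7:1@96; bids=[#1:5@96 #3:4@95] asks=[#5:1@99 #4:9@103]
After op 9 [order #8] limit_buy(price=95, qty=8): fills=none; bids=[#1:5@96 #3:4@95 #8:8@95] asks=[#5:1@99 #4:9@103]

Answer: 1@96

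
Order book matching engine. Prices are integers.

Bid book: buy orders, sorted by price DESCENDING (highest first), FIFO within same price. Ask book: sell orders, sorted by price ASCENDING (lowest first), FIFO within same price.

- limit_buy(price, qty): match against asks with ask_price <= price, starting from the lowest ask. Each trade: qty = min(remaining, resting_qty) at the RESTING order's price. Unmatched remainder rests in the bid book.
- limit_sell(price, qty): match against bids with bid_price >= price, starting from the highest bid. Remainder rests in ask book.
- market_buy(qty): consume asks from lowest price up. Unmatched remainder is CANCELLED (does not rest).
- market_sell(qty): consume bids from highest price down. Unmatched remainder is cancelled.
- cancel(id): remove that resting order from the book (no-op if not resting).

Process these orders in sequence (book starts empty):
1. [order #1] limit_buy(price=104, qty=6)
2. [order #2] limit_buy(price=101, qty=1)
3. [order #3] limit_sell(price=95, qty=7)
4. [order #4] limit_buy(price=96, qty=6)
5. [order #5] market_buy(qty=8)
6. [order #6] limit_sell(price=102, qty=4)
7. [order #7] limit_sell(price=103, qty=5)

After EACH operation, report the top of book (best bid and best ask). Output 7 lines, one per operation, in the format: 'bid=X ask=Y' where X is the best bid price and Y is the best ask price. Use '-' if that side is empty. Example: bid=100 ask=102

Answer: bid=104 ask=-
bid=104 ask=-
bid=- ask=-
bid=96 ask=-
bid=96 ask=-
bid=96 ask=102
bid=96 ask=102

Derivation:
After op 1 [order #1] limit_buy(price=104, qty=6): fills=none; bids=[#1:6@104] asks=[-]
After op 2 [order #2] limit_buy(price=101, qty=1): fills=none; bids=[#1:6@104 #2:1@101] asks=[-]
After op 3 [order #3] limit_sell(price=95, qty=7): fills=#1x#3:6@104 #2x#3:1@101; bids=[-] asks=[-]
After op 4 [order #4] limit_buy(price=96, qty=6): fills=none; bids=[#4:6@96] asks=[-]
After op 5 [order #5] market_buy(qty=8): fills=none; bids=[#4:6@96] asks=[-]
After op 6 [order #6] limit_sell(price=102, qty=4): fills=none; bids=[#4:6@96] asks=[#6:4@102]
After op 7 [order #7] limit_sell(price=103, qty=5): fills=none; bids=[#4:6@96] asks=[#6:4@102 #7:5@103]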